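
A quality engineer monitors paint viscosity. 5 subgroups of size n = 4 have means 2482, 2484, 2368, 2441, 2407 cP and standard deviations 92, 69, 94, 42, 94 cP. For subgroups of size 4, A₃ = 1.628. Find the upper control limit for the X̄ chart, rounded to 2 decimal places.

2563.71

X̄̄ = (2482 + 2484 + 2368 + 2441 + 2407) / 5 = 2436.4000
s̄ = (92 + 69 + 94 + 42 + 94) / 5 = 78.2000
UCL = X̄̄ + A₃·s̄ = 2436.4000 + 1.628 × 78.2000 = 2563.7096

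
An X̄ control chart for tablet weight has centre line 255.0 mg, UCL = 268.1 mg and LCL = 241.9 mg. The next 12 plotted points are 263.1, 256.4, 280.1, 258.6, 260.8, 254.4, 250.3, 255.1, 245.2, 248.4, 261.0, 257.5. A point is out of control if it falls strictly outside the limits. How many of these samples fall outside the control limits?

Compare each point to [241.9, 268.1]: sample 3 = 280.1 > UCL.

1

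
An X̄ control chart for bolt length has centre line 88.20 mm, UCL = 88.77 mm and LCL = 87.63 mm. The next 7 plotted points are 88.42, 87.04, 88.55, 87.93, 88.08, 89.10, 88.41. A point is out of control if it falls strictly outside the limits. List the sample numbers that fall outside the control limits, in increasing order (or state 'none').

Compare each point to [87.63, 88.77]: sample 2 = 87.04 < LCL; sample 6 = 89.10 > UCL.

2, 6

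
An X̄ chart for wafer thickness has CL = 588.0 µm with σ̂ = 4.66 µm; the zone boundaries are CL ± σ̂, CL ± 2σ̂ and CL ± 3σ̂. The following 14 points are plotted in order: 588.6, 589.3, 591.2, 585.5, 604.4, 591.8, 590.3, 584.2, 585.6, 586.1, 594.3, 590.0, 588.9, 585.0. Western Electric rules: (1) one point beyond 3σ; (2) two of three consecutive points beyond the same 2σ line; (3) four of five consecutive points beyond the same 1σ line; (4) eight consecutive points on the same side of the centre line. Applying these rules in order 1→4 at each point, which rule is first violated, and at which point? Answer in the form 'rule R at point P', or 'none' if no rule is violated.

rule 1 at point 5

Zone of each point (C = within 1σ̂, B = 1σ̂–2σ̂, A = 2σ̂–3σ̂, * = beyond 3σ̂; sign = side of CL): 1:+C, 2:+C, 3:+C, 4:-C, 5:+*, 6:+C, 7:+C, 8:-C, 9:-C, 10:-C, 11:+B, 12:+C, 13:+C, 14:-C
Rule 1 (one point beyond the 3σ limits) is satisfied at point 5.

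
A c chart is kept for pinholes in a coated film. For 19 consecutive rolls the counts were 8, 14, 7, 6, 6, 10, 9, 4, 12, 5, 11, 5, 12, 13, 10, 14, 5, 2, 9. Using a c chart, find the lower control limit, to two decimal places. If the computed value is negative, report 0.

c̄ = (8 + 14 + 7 + 6 + 6 + 10 + 9 + 4 + 12 + 5 + 11 + 5 + 12 + 13 + 10 + 14 + 5 + 2 + 9) / 19 = 162 / 19 = 8.5263
LCL = c̄ − 3√c̄ = 8.5263 − 3 × 2.9200 = -0.2336 → 0 (cannot be negative)

0.00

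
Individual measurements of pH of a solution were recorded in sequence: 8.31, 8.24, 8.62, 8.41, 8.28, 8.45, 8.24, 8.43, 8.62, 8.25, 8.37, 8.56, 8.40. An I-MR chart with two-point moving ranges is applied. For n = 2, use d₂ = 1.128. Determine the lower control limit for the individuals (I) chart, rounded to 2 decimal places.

X̄ = (8.31 + 8.24 + 8.62 + 8.41 + 8.28 + 8.45 + 8.24 + 8.43 + 8.62 + 8.25 + 8.37 + 8.56 + 8.40) / 13 = 8.3985
Moving ranges: 0.07, 0.38, 0.21, 0.13, 0.17, 0.21, 0.19, 0.19, 0.37, 0.12, 0.19, 0.16; M̄R̄ = 2.3900 / 12 = 0.1992
LCL = X̄ − 3·M̄R̄/d₂ = 8.3985 − 3 × 0.1992 / 1.128 = 7.8688

7.87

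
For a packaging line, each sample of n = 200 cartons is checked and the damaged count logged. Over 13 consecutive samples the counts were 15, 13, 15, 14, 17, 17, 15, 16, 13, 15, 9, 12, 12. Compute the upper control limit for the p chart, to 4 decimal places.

p̄ = Σdᵢ / (k·n) = 183 / (13 × 200) = 0.07038
UCL = p̄ + 3·√(p̄(1−p̄)/n) = 0.07038 + 3 × √(0.07038×0.92962/200) = 0.07038 + 3 × 0.01809 = 0.12465

0.1246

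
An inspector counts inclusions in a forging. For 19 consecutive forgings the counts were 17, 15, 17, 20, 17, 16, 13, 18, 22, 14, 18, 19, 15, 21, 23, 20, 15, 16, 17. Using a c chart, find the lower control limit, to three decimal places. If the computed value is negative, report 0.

4.967

c̄ = (17 + 15 + 17 + 20 + 17 + 16 + 13 + 18 + 22 + 14 + 18 + 19 + 15 + 21 + 23 + 20 + 15 + 16 + 17) / 19 = 333 / 19 = 17.5263
LCL = c̄ − 3√c̄ = 17.5263 − 3 × 4.1864 = 4.9670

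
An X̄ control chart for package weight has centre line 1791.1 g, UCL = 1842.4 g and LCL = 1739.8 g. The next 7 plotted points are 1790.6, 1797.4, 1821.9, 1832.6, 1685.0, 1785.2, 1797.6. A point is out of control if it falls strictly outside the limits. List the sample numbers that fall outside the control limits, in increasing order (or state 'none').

Compare each point to [1739.8, 1842.4]: sample 5 = 1685.0 < LCL.

5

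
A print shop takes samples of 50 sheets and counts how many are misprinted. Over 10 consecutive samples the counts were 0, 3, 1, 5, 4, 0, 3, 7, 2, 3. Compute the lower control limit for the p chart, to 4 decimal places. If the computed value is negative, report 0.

0.0000

p̄ = Σdᵢ / (k·n) = 28 / (10 × 50) = 0.05600
LCL = p̄ − 3·√(p̄(1−p̄)/n) = 0.05600 − 3 × 0.03252 = -0.04155 → 0 (negative, so LCL = 0)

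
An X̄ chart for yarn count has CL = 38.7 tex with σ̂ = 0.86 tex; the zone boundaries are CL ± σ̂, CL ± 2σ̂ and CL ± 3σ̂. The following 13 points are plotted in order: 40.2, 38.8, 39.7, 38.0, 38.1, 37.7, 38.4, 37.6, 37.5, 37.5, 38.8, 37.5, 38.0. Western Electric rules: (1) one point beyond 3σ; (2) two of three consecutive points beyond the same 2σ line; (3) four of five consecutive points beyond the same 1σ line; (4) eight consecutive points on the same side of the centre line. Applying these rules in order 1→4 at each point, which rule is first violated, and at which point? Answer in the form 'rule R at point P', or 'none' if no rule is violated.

Zone of each point (C = within 1σ̂, B = 1σ̂–2σ̂, A = 2σ̂–3σ̂, * = beyond 3σ̂; sign = side of CL): 1:+B, 2:+C, 3:+B, 4:-C, 5:-C, 6:-B, 7:-C, 8:-B, 9:-B, 10:-B, 11:+C, 12:-B, 13:-C
Rule 3 (four of five consecutive points beyond the same 1σ limit) is satisfied at point 10.

rule 3 at point 10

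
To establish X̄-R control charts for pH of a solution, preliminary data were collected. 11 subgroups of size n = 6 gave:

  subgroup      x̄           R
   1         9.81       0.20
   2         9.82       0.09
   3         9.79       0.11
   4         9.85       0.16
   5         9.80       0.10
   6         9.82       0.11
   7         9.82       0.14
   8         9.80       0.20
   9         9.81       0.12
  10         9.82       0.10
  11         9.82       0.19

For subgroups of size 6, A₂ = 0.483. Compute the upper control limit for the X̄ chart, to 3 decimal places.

9.881

X̄̄ = (9.81 + 9.82 + 9.79 + 9.85 + 9.80 + 9.82 + 9.82 + 9.80 + 9.81 + 9.82 + 9.82) / 11 = 107.9600 / 11 = 9.8145
R̄ = (0.20 + 0.09 + 0.11 + 0.16 + 0.10 + 0.11 + 0.14 + 0.20 + 0.12 + 0.10 + 0.19) / 11 = 1.5200 / 11 = 0.1382
UCL = X̄̄ + A₂·R̄ = 9.8145 + 0.483 × 0.1382 = 9.8813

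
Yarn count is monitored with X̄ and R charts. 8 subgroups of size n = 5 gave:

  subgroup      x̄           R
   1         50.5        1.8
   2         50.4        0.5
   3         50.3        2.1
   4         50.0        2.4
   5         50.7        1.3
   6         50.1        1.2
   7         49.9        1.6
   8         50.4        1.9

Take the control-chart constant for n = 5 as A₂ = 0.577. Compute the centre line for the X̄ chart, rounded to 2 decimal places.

50.29

X̄̄ = (50.5 + 50.4 + 50.3 + 50.0 + 50.7 + 50.1 + 49.9 + 50.4) / 8 = 402.3000 / 8 = 50.2875
CL = X̄̄ = 50.2875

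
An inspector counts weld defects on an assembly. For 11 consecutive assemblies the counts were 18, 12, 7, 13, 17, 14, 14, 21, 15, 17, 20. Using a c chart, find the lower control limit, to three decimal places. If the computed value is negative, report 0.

3.549

c̄ = (18 + 12 + 7 + 13 + 17 + 14 + 14 + 21 + 15 + 17 + 20) / 11 = 168 / 11 = 15.2727
LCL = c̄ − 3√c̄ = 15.2727 − 3 × 3.9080 = 3.5486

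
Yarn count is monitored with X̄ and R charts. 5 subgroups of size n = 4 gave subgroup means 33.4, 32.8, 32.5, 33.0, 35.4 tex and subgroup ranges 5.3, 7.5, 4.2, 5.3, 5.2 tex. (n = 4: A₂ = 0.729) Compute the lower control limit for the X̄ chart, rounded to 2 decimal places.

X̄̄ = (33.4 + 32.8 + 32.5 + 33.0 + 35.4) / 5 = 167.1000 / 5 = 33.4200
R̄ = (5.3 + 7.5 + 4.2 + 5.3 + 5.2) / 5 = 27.5000 / 5 = 5.5000
LCL = X̄̄ − A₂·R̄ = 33.4200 − 0.729 × 5.5000 = 29.4105

29.41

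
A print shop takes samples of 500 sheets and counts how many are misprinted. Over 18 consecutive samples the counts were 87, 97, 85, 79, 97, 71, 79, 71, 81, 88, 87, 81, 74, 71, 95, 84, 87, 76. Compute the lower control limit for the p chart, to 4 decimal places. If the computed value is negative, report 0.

p̄ = Σdᵢ / (k·n) = 1490 / (18 × 500) = 0.16556
LCL = p̄ − 3·√(p̄(1−p̄)/n) = 0.16556 − 3 × 0.01662 = 0.11569

0.1157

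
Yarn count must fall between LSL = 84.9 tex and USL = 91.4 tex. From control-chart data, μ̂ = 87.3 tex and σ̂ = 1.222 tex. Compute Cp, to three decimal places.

0.887

Cp = (USL − LSL) / (6σ̂) = (91.4 − 84.9) / (6 × 1.222) = 6.5000 / 7.3320 = 0.8865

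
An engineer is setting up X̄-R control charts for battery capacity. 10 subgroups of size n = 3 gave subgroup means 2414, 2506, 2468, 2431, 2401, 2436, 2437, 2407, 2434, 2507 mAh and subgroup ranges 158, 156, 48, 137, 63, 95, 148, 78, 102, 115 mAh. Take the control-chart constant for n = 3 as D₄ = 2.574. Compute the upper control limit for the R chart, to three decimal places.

R̄ = (158 + 156 + 48 + 137 + 63 + 95 + 148 + 78 + 102 + 115) / 10 = 1100.0000 / 10 = 110.0000
UCL_R = D₄·R̄ = 2.574 × 110.0000 = 283.1400

283.140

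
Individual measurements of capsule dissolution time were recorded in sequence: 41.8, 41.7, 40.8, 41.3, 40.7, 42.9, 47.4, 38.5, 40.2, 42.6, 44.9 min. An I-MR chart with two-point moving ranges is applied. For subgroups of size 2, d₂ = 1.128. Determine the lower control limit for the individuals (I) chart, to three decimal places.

X̄ = (41.8 + 41.7 + 40.8 + 41.3 + 40.7 + 42.9 + 47.4 + 38.5 + 40.2 + 42.6 + 44.9) / 11 = 42.0727
Moving ranges: 0.1, 0.9, 0.5, 0.6, 2.2, 4.5, 8.9, 1.7, 2.4, 2.3; M̄R̄ = 24.1000 / 10 = 2.4100
LCL = X̄ − 3·M̄R̄/d₂ = 42.0727 − 3 × 2.4100 / 1.128 = 35.6632

35.663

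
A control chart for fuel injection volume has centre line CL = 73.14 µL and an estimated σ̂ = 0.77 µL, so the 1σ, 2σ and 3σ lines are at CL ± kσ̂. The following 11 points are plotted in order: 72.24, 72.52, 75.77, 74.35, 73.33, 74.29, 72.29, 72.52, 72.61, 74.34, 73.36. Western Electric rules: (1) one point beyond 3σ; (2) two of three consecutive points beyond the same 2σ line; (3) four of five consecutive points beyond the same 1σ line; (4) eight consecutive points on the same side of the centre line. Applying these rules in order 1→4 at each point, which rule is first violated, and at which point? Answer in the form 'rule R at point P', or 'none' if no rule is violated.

rule 1 at point 3

Zone of each point (C = within 1σ̂, B = 1σ̂–2σ̂, A = 2σ̂–3σ̂, * = beyond 3σ̂; sign = side of CL): 1:-B, 2:-C, 3:+*, 4:+B, 5:+C, 6:+B, 7:-B, 8:-C, 9:-C, 10:+B, 11:+C
Rule 1 (one point beyond the 3σ limits) is satisfied at point 3.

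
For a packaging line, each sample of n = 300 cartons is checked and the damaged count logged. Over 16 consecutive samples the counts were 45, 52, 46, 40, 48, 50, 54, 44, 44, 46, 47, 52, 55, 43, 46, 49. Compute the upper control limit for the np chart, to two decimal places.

66.54

p̄ = Σdᵢ / (k·n) = 761 / (16 × 300) = 0.15854
UCL = np̄ + 3·√(np̄(1−p̄)) = 47.5625 + 3 × √(47.5625×0.84146) = 47.5625 + 3 × 6.3263 = 66.5414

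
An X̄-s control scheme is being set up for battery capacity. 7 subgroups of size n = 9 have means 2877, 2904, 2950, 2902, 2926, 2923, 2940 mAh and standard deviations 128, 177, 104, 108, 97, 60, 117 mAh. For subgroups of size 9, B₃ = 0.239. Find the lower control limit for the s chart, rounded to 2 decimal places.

27.01

s̄ = (128 + 177 + 104 + 108 + 97 + 60 + 117) / 7 = 113.0000
LCL_s = B₃·s̄ = 0.239 × 113.0000 = 27.0070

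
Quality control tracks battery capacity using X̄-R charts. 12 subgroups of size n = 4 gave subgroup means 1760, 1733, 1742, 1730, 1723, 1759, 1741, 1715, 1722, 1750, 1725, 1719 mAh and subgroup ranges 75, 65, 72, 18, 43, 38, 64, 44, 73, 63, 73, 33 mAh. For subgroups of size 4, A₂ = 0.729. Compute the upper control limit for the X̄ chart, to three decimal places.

1775.072

X̄̄ = (1760 + 1733 + 1742 + 1730 + 1723 + 1759 + 1741 + 1715 + 1722 + 1750 + 1725 + 1719) / 12 = 20819.0000 / 12 = 1734.9167
R̄ = (75 + 65 + 72 + 18 + 43 + 38 + 64 + 44 + 73 + 63 + 73 + 33) / 12 = 661.0000 / 12 = 55.0833
UCL = X̄̄ + A₂·R̄ = 1734.9167 + 0.729 × 55.0833 = 1775.0724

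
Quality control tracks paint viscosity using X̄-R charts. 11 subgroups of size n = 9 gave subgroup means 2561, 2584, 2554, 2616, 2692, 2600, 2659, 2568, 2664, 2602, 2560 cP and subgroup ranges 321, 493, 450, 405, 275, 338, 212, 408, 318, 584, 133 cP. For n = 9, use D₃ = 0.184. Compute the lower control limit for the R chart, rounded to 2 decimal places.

R̄ = (321 + 493 + 450 + 405 + 275 + 338 + 212 + 408 + 318 + 584 + 133) / 11 = 3937.0000 / 11 = 357.9091
LCL_R = D₃·R̄ = 0.184 × 357.9091 = 65.8553

65.86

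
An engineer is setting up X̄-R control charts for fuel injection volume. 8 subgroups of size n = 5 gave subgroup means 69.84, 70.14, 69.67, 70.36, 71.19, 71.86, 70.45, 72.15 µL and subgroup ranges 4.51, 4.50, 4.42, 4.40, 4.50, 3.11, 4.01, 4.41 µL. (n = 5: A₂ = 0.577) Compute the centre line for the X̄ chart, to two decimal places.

70.71

X̄̄ = (69.84 + 70.14 + 69.67 + 70.36 + 71.19 + 71.86 + 70.45 + 72.15) / 8 = 565.6600 / 8 = 70.7075
CL = X̄̄ = 70.7075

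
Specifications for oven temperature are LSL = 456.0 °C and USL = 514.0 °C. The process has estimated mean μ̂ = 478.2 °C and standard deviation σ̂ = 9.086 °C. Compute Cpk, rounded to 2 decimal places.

0.81

Cpu = (USL − μ̂) / (3σ̂) = (514.0 − 478.2) / (3 × 9.086) = 1.3134; Cpl = (μ̂ − LSL) / (3σ̂) = (478.2 − 456.0) / (3 × 9.086) = 0.8144; Cpk = min(Cpu, Cpl) = 0.8144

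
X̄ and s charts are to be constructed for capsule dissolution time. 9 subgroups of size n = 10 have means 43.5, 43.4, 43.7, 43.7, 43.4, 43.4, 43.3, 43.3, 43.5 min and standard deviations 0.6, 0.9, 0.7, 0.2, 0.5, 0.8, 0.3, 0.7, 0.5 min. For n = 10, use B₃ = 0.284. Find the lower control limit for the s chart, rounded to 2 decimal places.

0.16

s̄ = (0.6 + 0.9 + 0.7 + 0.2 + 0.5 + 0.8 + 0.3 + 0.7 + 0.5) / 9 = 0.5778
LCL_s = B₃·s̄ = 0.284 × 0.5778 = 0.1641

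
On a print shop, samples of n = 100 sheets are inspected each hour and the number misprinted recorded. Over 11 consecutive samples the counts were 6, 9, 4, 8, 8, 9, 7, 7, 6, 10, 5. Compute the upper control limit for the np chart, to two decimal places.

p̄ = Σdᵢ / (k·n) = 79 / (11 × 100) = 0.07182
UCL = np̄ + 3·√(np̄(1−p̄)) = 7.1818 + 3 × √(7.1818×0.92818) = 7.1818 + 3 × 2.5819 = 14.9274

14.93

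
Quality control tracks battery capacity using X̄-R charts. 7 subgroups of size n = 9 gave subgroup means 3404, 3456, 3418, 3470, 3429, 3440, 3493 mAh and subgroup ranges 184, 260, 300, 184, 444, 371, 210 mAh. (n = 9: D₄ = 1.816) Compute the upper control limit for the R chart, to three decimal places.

506.664

R̄ = (184 + 260 + 300 + 184 + 444 + 371 + 210) / 7 = 1953.0000 / 7 = 279.0000
UCL_R = D₄·R̄ = 1.816 × 279.0000 = 506.6640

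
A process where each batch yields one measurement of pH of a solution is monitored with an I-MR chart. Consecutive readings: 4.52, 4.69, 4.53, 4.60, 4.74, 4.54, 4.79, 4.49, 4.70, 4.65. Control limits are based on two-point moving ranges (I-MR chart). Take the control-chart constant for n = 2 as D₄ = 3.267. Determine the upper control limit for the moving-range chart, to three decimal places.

Moving ranges: 0.17, 0.16, 0.07, 0.14, 0.20, 0.25, 0.30, 0.21, 0.05; M̄R̄ = 1.5500 / 9 = 0.1722
UCL_MR = D₄·M̄R̄ = 3.267 × 0.1722 = 0.5626

0.563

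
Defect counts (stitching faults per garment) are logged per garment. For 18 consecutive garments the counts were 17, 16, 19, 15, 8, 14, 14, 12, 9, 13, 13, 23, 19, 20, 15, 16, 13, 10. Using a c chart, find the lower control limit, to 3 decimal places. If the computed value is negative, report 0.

3.245

c̄ = (17 + 16 + 19 + 15 + 8 + 14 + 14 + 12 + 9 + 13 + 13 + 23 + 19 + 20 + 15 + 16 + 13 + 10) / 18 = 266 / 18 = 14.7778
LCL = c̄ − 3√c̄ = 14.7778 − 3 × 3.8442 = 3.2452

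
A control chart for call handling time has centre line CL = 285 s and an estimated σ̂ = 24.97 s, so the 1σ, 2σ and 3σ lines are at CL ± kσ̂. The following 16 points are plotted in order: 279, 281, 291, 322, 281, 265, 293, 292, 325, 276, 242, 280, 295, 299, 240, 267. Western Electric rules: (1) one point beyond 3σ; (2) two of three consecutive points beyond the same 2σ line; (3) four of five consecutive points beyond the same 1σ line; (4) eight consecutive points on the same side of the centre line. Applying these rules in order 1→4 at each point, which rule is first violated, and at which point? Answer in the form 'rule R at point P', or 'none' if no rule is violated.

Zone of each point (C = within 1σ̂, B = 1σ̂–2σ̂, A = 2σ̂–3σ̂, * = beyond 3σ̂; sign = side of CL): 1:-C, 2:-C, 3:+C, 4:+B, 5:-C, 6:-C, 7:+C, 8:+C, 9:+B, 10:-C, 11:-B, 12:-C, 13:+C, 14:+C, 15:-B, 16:-C
No rule fires across all 16 points.

none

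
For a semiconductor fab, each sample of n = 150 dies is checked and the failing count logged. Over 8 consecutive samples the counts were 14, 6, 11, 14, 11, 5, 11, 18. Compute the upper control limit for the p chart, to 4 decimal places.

p̄ = Σdᵢ / (k·n) = 90 / (8 × 150) = 0.07500
UCL = p̄ + 3·√(p̄(1−p̄)/n) = 0.07500 + 3 × √(0.07500×0.92500/150) = 0.07500 + 3 × 0.02151 = 0.13952

0.1395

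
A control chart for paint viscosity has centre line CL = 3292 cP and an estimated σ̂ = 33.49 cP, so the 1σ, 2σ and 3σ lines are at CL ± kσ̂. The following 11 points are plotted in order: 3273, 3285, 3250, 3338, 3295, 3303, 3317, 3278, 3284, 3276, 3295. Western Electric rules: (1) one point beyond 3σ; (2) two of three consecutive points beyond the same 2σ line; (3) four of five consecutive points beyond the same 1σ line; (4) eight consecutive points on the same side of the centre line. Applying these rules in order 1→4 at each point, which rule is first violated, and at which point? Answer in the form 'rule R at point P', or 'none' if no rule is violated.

Zone of each point (C = within 1σ̂, B = 1σ̂–2σ̂, A = 2σ̂–3σ̂, * = beyond 3σ̂; sign = side of CL): 1:-C, 2:-C, 3:-B, 4:+B, 5:+C, 6:+C, 7:+C, 8:-C, 9:-C, 10:-C, 11:+C
No rule fires across all 11 points.

none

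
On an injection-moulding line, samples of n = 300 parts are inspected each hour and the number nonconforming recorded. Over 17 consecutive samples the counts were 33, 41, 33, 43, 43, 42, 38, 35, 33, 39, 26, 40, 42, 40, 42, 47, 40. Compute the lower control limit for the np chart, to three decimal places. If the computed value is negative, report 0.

p̄ = Σdᵢ / (k·n) = 657 / (17 × 300) = 0.12882
LCL = np̄ − 3·√(np̄(1−p̄)) = 38.6471 − 3 × 5.8024 = 21.2397

21.240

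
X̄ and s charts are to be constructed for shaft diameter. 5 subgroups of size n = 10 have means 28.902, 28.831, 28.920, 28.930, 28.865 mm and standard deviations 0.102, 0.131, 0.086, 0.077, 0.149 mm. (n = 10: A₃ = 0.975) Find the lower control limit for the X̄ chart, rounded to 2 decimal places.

28.78

X̄̄ = (28.902 + 28.831 + 28.920 + 28.930 + 28.865) / 5 = 28.8896
s̄ = (0.102 + 0.131 + 0.086 + 0.077 + 0.149) / 5 = 0.1090
LCL = X̄̄ − A₃·s̄ = 28.8896 − 0.975 × 0.1090 = 28.7833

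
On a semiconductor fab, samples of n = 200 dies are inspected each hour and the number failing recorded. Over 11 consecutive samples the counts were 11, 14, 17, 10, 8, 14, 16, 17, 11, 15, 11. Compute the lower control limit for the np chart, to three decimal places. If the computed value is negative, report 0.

2.598

p̄ = Σdᵢ / (k·n) = 144 / (11 × 200) = 0.06545
LCL = np̄ − 3·√(np̄(1−p̄)) = 13.0909 − 3 × 3.4977 = 2.5977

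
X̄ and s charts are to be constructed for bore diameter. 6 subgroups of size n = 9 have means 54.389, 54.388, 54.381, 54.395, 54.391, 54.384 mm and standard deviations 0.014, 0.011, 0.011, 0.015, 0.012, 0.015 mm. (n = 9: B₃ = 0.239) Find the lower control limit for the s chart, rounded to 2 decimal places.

s̄ = (0.014 + 0.011 + 0.011 + 0.015 + 0.012 + 0.015) / 6 = 0.0130
LCL_s = B₃·s̄ = 0.239 × 0.0130 = 0.0031

0.00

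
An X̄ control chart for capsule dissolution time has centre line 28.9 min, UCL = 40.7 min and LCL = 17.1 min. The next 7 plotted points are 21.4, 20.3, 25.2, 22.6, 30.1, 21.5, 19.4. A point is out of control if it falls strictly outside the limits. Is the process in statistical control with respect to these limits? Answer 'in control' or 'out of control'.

All 7 points lie within [17.1, 40.7].

in control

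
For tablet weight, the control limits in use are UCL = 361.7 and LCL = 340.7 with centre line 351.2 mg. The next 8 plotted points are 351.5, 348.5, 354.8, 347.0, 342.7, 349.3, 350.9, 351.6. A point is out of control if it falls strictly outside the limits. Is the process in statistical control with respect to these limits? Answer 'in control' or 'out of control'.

in control

All 8 points lie within [340.7, 361.7].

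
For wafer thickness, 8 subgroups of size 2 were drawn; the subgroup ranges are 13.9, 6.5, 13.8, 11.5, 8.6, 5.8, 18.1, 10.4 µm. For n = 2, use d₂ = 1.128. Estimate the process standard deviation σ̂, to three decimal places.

R̄ = (13.9 + 6.5 + 13.8 + 11.5 + 8.6 + 5.8 + 18.1 + 10.4) / 8 = 11.0750
σ̂ = R̄ / d₂ = 11.0750 / 1.128 = 9.8183

9.818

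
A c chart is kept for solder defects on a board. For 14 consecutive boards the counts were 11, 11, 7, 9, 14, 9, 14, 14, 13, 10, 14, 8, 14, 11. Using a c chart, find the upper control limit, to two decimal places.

c̄ = (11 + 11 + 7 + 9 + 14 + 9 + 14 + 14 + 13 + 10 + 14 + 8 + 14 + 11) / 14 = 159 / 14 = 11.3571
UCL = c̄ + 3√c̄ = 11.3571 + 3 × √11.3571 = 11.3571 + 3 × 3.3700 = 21.4673

21.47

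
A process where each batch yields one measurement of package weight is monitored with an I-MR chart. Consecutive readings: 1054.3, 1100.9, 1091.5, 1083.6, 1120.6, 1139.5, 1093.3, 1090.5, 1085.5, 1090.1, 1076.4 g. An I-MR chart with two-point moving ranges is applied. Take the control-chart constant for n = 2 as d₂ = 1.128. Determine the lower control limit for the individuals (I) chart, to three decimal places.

X̄ = (1054.3 + 1100.9 + 1091.5 + 1083.6 + 1120.6 + 1139.5 + 1093.3 + 1090.5 + 1085.5 + 1090.1 + 1076.4) / 11 = 1093.2909
Moving ranges: 46.6, 9.4, 7.9, 37.0, 18.9, 46.2, 2.8, 5.0, 4.6, 13.7; M̄R̄ = 192.1000 / 10 = 19.2100
LCL = X̄ − 3·M̄R̄/d₂ = 1093.2909 − 3 × 19.2100 / 1.128 = 1042.2005

1042.200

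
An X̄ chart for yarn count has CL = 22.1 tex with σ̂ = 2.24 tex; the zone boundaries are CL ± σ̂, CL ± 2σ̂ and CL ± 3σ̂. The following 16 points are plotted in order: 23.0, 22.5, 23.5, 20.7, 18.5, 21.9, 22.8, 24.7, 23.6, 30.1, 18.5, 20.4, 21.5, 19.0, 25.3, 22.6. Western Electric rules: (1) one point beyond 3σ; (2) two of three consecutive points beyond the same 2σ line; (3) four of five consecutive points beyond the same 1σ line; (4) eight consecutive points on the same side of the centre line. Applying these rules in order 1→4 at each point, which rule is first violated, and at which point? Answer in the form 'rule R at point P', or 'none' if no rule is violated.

Zone of each point (C = within 1σ̂, B = 1σ̂–2σ̂, A = 2σ̂–3σ̂, * = beyond 3σ̂; sign = side of CL): 1:+C, 2:+C, 3:+C, 4:-C, 5:-B, 6:-C, 7:+C, 8:+B, 9:+C, 10:+*, 11:-B, 12:-C, 13:-C, 14:-B, 15:+B, 16:+C
Rule 1 (one point beyond the 3σ limits) is satisfied at point 10.

rule 1 at point 10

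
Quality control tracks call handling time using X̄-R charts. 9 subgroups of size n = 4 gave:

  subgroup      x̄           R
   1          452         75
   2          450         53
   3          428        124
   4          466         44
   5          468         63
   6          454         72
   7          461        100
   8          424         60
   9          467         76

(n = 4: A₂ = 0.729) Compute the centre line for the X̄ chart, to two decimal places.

452.22

X̄̄ = (452 + 450 + 428 + 466 + 468 + 454 + 461 + 424 + 467) / 9 = 4070.0000 / 9 = 452.2222
CL = X̄̄ = 452.2222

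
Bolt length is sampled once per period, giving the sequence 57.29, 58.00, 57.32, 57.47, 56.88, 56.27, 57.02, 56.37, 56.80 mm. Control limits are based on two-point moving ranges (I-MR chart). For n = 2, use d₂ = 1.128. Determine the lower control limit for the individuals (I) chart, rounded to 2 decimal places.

X̄ = (57.29 + 58.00 + 57.32 + 57.47 + 56.88 + 56.27 + 57.02 + 56.37 + 56.80) / 9 = 57.0467
Moving ranges: 0.71, 0.68, 0.15, 0.59, 0.61, 0.75, 0.65, 0.43; M̄R̄ = 4.5700 / 8 = 0.5713
LCL = X̄ − 3·M̄R̄/d₂ = 57.0467 − 3 × 0.5713 / 1.128 = 55.5274

55.53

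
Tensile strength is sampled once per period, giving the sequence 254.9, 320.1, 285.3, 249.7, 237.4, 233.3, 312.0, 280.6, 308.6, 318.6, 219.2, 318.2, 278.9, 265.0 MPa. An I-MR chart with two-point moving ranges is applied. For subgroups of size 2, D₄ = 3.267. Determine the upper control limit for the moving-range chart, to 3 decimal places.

138.646

Moving ranges: 65.2, 34.8, 35.6, 12.3, 4.1, 78.7, 31.4, 28.0, 10.0, 99.4, 99.0, 39.3, 13.9; M̄R̄ = 551.7000 / 13 = 42.4385
UCL_MR = D₄·M̄R̄ = 3.267 × 42.4385 = 138.6465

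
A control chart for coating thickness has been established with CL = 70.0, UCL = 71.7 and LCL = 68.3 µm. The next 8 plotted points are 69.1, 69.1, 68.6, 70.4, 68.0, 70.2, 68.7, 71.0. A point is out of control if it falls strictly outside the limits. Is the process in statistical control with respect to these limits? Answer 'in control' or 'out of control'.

out of control

Compare each point to [68.3, 71.7]: sample 5 = 68.0 < LCL.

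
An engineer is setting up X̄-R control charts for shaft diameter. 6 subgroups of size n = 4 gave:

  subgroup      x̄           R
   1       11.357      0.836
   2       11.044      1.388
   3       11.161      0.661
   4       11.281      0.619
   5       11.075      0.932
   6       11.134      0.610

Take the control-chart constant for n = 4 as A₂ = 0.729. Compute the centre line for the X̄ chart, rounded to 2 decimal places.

11.18

X̄̄ = (11.357 + 11.044 + 11.161 + 11.281 + 11.075 + 11.134) / 6 = 67.0520 / 6 = 11.1753
CL = X̄̄ = 11.1753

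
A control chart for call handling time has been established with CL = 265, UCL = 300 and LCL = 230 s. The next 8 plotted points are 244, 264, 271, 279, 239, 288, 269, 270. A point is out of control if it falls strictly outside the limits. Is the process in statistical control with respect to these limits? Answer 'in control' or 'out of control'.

All 8 points lie within [230, 300].

in control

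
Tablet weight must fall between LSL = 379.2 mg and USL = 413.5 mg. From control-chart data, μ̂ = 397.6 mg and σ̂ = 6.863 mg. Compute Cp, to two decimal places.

Cp = (USL − LSL) / (6σ̂) = (413.5 − 379.2) / (6 × 6.863) = 34.3000 / 41.1780 = 0.8330

0.83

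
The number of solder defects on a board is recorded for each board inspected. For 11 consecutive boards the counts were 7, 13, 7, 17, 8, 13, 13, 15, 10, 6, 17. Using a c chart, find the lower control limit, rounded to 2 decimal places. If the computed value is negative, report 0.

c̄ = (7 + 13 + 7 + 17 + 8 + 13 + 13 + 15 + 10 + 6 + 17) / 11 = 126 / 11 = 11.4545
LCL = c̄ − 3√c̄ = 11.4545 − 3 × 3.3845 = 1.3012

1.30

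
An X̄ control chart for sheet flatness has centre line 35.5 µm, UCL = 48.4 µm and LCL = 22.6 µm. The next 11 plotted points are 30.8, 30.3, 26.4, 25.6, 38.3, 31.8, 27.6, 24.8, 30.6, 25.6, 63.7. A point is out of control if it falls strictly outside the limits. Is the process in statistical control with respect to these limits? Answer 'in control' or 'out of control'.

Compare each point to [22.6, 48.4]: sample 11 = 63.7 > UCL.

out of control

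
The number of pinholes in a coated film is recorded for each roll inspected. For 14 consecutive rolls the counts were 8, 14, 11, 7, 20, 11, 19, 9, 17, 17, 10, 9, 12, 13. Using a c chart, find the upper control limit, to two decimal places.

c̄ = (8 + 14 + 11 + 7 + 20 + 11 + 19 + 9 + 17 + 17 + 10 + 9 + 12 + 13) / 14 = 177 / 14 = 12.6429
UCL = c̄ + 3√c̄ = 12.6429 + 3 × √12.6429 = 12.6429 + 3 × 3.5557 = 23.3099

23.31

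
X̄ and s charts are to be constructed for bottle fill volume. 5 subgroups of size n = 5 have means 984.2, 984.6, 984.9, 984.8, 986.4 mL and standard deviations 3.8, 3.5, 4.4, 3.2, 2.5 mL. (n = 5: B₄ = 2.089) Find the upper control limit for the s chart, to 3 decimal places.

7.270

s̄ = (3.8 + 3.5 + 4.4 + 3.2 + 2.5) / 5 = 3.4800
UCL_s = B₄·s̄ = 2.089 × 3.4800 = 7.2697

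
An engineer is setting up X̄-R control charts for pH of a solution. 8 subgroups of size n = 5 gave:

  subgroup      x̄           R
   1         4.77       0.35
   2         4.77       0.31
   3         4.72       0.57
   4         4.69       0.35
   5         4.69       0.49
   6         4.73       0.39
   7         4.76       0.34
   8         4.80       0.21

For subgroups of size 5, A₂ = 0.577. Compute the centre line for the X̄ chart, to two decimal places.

4.74

X̄̄ = (4.77 + 4.77 + 4.72 + 4.69 + 4.69 + 4.73 + 4.76 + 4.80) / 8 = 37.9300 / 8 = 4.7412
CL = X̄̄ = 4.7412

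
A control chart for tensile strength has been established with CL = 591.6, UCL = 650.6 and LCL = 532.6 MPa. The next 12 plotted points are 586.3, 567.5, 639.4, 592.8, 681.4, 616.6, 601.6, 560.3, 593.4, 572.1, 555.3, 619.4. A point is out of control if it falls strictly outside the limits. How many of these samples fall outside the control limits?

Compare each point to [532.6, 650.6]: sample 5 = 681.4 > UCL.

1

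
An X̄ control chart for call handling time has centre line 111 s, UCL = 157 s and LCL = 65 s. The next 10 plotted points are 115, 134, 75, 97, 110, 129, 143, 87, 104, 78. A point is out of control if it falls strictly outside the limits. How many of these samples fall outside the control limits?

All 10 points lie within [65, 157].

0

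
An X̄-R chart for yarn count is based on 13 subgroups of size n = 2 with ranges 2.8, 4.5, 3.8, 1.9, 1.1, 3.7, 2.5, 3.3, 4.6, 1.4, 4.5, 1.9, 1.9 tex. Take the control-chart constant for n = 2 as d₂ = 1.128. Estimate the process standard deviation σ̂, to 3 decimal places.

2.585

R̄ = (2.8 + 4.5 + 3.8 + 1.9 + 1.1 + 3.7 + 2.5 + 3.3 + 4.6 + 1.4 + 4.5 + 1.9 + 1.9) / 13 = 2.9154
σ̂ = R̄ / d₂ = 2.9154 / 1.128 = 2.5846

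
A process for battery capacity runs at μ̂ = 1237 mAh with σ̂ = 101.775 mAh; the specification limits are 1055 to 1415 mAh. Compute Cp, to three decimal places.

0.590

Cp = (USL − LSL) / (6σ̂) = (1415 − 1055) / (6 × 101.775) = 360.0000 / 610.6500 = 0.5895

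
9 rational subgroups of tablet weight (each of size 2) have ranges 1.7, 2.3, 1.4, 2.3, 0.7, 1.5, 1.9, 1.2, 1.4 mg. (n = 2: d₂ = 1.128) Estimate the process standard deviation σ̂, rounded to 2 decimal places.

R̄ = (1.7 + 2.3 + 1.4 + 2.3 + 0.7 + 1.5 + 1.9 + 1.2 + 1.4) / 9 = 1.6000
σ̂ = R̄ / d₂ = 1.6000 / 1.128 = 1.4184

1.42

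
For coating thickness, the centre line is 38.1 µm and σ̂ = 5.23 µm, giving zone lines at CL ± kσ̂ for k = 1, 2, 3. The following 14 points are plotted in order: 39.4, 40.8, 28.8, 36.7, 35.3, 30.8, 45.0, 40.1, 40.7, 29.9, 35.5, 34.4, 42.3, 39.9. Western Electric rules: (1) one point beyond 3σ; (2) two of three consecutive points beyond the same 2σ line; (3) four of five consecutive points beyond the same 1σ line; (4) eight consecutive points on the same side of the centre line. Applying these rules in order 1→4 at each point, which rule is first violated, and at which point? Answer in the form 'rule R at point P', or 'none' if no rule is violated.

none

Zone of each point (C = within 1σ̂, B = 1σ̂–2σ̂, A = 2σ̂–3σ̂, * = beyond 3σ̂; sign = side of CL): 1:+C, 2:+C, 3:-B, 4:-C, 5:-C, 6:-B, 7:+B, 8:+C, 9:+C, 10:-B, 11:-C, 12:-C, 13:+C, 14:+C
No rule fires across all 14 points.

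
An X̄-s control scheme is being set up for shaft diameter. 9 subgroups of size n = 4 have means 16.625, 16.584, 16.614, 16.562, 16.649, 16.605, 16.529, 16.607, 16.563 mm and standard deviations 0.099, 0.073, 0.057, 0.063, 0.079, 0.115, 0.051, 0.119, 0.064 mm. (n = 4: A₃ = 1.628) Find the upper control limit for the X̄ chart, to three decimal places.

16.723

X̄̄ = (16.625 + 16.584 + 16.614 + 16.562 + 16.649 + 16.605 + 16.529 + 16.607 + 16.563) / 9 = 16.5931
s̄ = (0.099 + 0.073 + 0.057 + 0.063 + 0.079 + 0.115 + 0.051 + 0.119 + 0.064) / 9 = 0.0800
UCL = X̄̄ + A₃·s̄ = 16.5931 + 1.628 × 0.0800 = 16.7234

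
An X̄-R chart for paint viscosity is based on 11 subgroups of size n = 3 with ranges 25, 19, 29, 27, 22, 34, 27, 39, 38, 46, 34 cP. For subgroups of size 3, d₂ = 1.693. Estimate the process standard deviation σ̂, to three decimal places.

18.257

R̄ = (25 + 19 + 29 + 27 + 22 + 34 + 27 + 39 + 38 + 46 + 34) / 11 = 30.9091
σ̂ = R̄ / d₂ = 30.9091 / 1.693 = 18.2570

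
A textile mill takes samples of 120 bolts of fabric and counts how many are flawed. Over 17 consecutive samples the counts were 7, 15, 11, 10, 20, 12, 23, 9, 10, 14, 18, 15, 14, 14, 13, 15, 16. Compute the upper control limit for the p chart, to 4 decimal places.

0.2033

p̄ = Σdᵢ / (k·n) = 236 / (17 × 120) = 0.11569
UCL = p̄ + 3·√(p̄(1−p̄)/n) = 0.11569 + 3 × √(0.11569×0.88431/120) = 0.11569 + 3 × 0.02920 = 0.20328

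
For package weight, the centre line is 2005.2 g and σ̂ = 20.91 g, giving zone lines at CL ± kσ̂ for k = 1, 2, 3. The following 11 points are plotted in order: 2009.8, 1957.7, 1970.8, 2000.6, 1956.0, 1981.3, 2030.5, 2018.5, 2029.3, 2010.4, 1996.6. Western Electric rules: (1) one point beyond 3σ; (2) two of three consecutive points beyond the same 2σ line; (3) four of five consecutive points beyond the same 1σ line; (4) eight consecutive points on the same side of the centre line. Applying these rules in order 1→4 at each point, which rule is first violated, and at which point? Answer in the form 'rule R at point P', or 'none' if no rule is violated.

Zone of each point (C = within 1σ̂, B = 1σ̂–2σ̂, A = 2σ̂–3σ̂, * = beyond 3σ̂; sign = side of CL): 1:+C, 2:-A, 3:-B, 4:-C, 5:-A, 6:-B, 7:+B, 8:+C, 9:+B, 10:+C, 11:-C
Rule 3 (four of five consecutive points beyond the same 1σ limit) is satisfied at point 6.

rule 3 at point 6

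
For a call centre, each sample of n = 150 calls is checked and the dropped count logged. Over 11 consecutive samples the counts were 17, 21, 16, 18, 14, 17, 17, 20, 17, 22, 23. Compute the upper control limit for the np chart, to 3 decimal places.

p̄ = Σdᵢ / (k·n) = 202 / (11 × 150) = 0.12242
UCL = np̄ + 3·√(np̄(1−p̄)) = 18.3636 + 3 × √(18.3636×0.87758) = 18.3636 + 3 × 4.0144 = 30.4069

30.407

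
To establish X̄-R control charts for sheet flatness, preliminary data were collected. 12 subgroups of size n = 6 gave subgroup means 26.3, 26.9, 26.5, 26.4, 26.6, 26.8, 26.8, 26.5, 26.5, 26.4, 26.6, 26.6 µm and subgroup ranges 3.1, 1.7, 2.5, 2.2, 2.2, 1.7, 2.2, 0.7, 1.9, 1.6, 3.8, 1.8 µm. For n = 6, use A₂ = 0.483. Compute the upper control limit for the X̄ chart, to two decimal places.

X̄̄ = (26.3 + 26.9 + 26.5 + 26.4 + 26.6 + 26.8 + 26.8 + 26.5 + 26.5 + 26.4 + 26.6 + 26.6) / 12 = 318.9000 / 12 = 26.5750
R̄ = (3.1 + 1.7 + 2.5 + 2.2 + 2.2 + 1.7 + 2.2 + 0.7 + 1.9 + 1.6 + 3.8 + 1.8) / 12 = 25.4000 / 12 = 2.1167
UCL = X̄̄ + A₂·R̄ = 26.5750 + 0.483 × 2.1167 = 27.5973

27.60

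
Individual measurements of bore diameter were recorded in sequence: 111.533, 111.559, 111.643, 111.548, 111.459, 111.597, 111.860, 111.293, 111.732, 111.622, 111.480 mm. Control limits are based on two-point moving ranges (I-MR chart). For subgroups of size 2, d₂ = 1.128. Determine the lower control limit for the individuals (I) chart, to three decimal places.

111.056

X̄ = (111.533 + 111.559 + 111.643 + 111.548 + 111.459 + 111.597 + 111.860 + 111.293 + 111.732 + 111.622 + 111.480) / 11 = 111.5751
Moving ranges: 0.026, 0.084, 0.095, 0.089, 0.138, 0.263, 0.567, 0.439, 0.110, 0.142; M̄R̄ = 1.9530 / 10 = 0.1953
LCL = X̄ − 3·M̄R̄/d₂ = 111.5751 − 3 × 0.1953 / 1.128 = 111.0557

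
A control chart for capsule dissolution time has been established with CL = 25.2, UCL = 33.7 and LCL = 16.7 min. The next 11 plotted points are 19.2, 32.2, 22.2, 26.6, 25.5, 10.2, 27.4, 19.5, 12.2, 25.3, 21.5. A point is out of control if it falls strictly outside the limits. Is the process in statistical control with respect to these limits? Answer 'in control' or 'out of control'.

out of control

Compare each point to [16.7, 33.7]: sample 6 = 10.2 < LCL; sample 9 = 12.2 < LCL.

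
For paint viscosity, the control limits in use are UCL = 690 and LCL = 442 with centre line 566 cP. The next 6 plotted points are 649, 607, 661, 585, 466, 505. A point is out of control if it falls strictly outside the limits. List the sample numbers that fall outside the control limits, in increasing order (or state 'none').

All 6 points lie within [442, 690].

none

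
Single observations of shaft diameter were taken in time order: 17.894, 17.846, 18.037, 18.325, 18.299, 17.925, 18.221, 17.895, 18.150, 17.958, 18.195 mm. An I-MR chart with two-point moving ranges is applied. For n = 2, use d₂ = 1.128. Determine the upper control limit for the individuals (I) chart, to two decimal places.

X̄ = (17.894 + 17.846 + 18.037 + 18.325 + 18.299 + 17.925 + 18.221 + 17.895 + 18.150 + 17.958 + 18.195) / 11 = 18.0677
Moving ranges: 0.048, 0.191, 0.288, 0.026, 0.374, 0.296, 0.326, 0.255, 0.192, 0.237; M̄R̄ = 2.2330 / 10 = 0.2233
UCL = X̄ + 3·M̄R̄/d₂ = 18.0677 + 3 × 0.2233 / 1.128 = 18.6616

18.66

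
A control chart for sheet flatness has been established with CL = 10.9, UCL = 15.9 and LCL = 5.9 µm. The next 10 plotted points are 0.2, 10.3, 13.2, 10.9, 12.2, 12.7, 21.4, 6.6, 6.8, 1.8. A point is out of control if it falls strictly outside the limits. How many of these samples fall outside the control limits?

3

Compare each point to [5.9, 15.9]: sample 1 = 0.2 < LCL; sample 7 = 21.4 > UCL; sample 10 = 1.8 < LCL.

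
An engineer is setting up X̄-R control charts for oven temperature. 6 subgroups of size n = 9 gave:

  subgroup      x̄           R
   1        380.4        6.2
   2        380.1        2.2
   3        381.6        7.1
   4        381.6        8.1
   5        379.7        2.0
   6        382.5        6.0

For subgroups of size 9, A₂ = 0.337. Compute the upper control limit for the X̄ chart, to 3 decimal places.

382.758

X̄̄ = (380.4 + 380.1 + 381.6 + 381.6 + 379.7 + 382.5) / 6 = 2285.9000 / 6 = 380.9833
R̄ = (6.2 + 2.2 + 7.1 + 8.1 + 2.0 + 6.0) / 6 = 31.6000 / 6 = 5.2667
UCL = X̄̄ + A₂·R̄ = 380.9833 + 0.337 × 5.2667 = 382.7582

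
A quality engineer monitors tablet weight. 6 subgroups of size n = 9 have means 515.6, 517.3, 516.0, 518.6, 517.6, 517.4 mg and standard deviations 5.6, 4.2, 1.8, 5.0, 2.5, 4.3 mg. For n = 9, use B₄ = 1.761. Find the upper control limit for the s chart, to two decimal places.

6.87

s̄ = (5.6 + 4.2 + 1.8 + 5.0 + 2.5 + 4.3) / 6 = 3.9000
UCL_s = B₄·s̄ = 1.761 × 3.9000 = 6.8679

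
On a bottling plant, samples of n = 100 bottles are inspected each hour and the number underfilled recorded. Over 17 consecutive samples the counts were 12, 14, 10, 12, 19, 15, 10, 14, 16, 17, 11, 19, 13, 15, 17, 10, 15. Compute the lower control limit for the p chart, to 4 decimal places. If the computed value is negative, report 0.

0.0363

p̄ = Σdᵢ / (k·n) = 239 / (17 × 100) = 0.14059
LCL = p̄ − 3·√(p̄(1−p̄)/n) = 0.14059 − 3 × 0.03476 = 0.03631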